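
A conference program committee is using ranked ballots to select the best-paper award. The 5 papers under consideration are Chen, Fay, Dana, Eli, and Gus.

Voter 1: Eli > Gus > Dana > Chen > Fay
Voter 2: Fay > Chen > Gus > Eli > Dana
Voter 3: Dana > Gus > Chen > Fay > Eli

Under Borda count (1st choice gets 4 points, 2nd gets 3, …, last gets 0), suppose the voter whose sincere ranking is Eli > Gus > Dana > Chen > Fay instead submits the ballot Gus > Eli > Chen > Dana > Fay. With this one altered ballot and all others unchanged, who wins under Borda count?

Gus

Borda totals with the altered ballot: Chen 7, Fay 5, Dana 5, Eli 4, Gus 9.
The winner is unchanged: still Gus.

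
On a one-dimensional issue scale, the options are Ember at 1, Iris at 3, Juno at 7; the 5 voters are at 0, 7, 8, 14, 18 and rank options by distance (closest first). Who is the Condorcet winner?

With single-peaked preferences on a line, the Condorcet winner is the candidate closest to the median voter.
The median voter (position 8) is closest to Juno at 7.
Check: Juno vs Ember — voters closer to Juno: 4 of 5.

Juno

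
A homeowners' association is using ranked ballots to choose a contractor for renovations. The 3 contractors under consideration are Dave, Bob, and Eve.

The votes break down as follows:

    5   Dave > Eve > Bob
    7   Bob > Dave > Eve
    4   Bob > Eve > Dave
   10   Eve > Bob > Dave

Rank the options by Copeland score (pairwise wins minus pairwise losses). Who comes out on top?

Eve

Pairwise results:
  Dave vs Bob: Bob wins 21–5.
  Dave vs Eve: Eve wins 14–12.
  Bob vs Eve: Eve wins 15–11.
Copeland scores (wins − losses):
  Dave: 0 − 2 = -2
  Bob: 1 − 1 = 0
  Eve: 2 − 0 = 2
Eve has the best Copeland score.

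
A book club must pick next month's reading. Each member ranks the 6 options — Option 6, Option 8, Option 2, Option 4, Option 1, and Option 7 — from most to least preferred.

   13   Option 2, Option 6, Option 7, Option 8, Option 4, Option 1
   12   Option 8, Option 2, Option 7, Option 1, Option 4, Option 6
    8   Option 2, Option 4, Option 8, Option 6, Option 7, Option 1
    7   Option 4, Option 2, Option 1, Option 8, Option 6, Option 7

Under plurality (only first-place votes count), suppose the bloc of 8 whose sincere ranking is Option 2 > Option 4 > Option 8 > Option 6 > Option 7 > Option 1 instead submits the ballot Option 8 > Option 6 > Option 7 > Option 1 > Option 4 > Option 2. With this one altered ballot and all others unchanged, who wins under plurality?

First-place totals with the altered ballot: Option 6 0, Option 8 20, Option 2 13, Option 4 7, Option 1 0, Option 7 0.
The switch changes the winner from Option 2 to Option 8.

Option 8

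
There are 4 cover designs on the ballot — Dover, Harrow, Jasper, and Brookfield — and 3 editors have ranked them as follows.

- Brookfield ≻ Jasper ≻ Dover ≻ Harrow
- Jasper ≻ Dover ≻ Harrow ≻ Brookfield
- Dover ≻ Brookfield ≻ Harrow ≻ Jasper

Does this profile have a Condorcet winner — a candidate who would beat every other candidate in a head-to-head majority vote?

No

Head-to-head results (3 voters total):
Dover vs Harrow: Dover wins 3–0.
Dover vs Jasper: Jasper wins 2–1.
Dover vs Brookfield: Dover wins 2–1.
Harrow vs Jasper: Jasper wins 2–1.
Harrow vs Brookfield: Brookfield wins 2–1.
Jasper vs Brookfield: Brookfield wins 2–1.
No candidate beats all others: Dover beats Brookfield beats Jasper beats Dover, a majority cycle.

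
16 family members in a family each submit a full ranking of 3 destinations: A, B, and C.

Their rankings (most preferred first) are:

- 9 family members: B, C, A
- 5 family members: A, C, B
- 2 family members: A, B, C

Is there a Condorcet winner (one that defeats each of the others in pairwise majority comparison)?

Yes

Head-to-head results (16 voters total):
A vs B: B wins 9–7.
A vs C: C wins 9–7.
B vs C: B wins 11–5.
B beats each rival — A (9–7), C (11–5) — so B is the Condorcet winner.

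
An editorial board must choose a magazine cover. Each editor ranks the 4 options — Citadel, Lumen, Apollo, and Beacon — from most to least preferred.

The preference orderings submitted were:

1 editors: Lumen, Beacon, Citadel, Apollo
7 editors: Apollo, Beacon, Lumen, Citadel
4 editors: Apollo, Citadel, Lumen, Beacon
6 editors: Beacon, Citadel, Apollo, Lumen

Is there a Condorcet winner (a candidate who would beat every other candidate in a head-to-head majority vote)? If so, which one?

Head-to-head results (18 voters total):
Citadel vs Lumen: Citadel wins 10–8.
Citadel vs Apollo: Apollo wins 11–7.
Citadel vs Beacon: Beacon wins 14–4.
Lumen vs Apollo: Apollo wins 17–1.
Lumen vs Beacon: Beacon wins 13–5.
Apollo vs Beacon: Apollo wins 11–7.
Apollo beats each rival — Citadel (11–7), Lumen (17–1), Beacon (11–7) — so Apollo is the Condorcet winner.

Apollo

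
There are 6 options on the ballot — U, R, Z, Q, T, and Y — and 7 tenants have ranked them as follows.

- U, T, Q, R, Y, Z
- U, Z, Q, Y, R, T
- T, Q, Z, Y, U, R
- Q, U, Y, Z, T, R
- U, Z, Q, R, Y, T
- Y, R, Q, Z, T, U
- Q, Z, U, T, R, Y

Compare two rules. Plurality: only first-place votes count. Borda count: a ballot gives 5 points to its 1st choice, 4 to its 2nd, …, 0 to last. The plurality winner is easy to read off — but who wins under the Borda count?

Plurality first-place counts: U 3, R 0, Z 0, Q 2, T 1, Y 1 → U.
Borda totals: U 23, R 10, Z 19, Q 26, T 13, Y 14 → Q.

Q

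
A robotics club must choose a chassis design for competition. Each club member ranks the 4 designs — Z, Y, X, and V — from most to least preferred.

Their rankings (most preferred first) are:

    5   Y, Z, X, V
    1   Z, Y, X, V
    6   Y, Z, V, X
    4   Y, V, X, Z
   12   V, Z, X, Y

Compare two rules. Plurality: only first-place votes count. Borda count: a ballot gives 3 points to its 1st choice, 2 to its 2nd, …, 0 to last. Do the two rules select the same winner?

No

Plurality first-place counts: Z 1, Y 15, X 0, V 12 → Y.
Borda totals: Z 49, Y 47, X 22, V 50 → V.
The two rules disagree: plurality picks Y, Borda picks V.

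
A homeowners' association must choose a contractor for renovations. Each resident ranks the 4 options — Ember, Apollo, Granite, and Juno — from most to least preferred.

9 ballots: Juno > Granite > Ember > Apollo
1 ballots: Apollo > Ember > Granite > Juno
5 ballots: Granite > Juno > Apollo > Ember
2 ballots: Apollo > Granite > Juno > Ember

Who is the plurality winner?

Juno

First-place vote totals:
  Ember: 0
  Apollo: 3
  Granite: 5
  Juno: 9
Juno has the most first-place votes.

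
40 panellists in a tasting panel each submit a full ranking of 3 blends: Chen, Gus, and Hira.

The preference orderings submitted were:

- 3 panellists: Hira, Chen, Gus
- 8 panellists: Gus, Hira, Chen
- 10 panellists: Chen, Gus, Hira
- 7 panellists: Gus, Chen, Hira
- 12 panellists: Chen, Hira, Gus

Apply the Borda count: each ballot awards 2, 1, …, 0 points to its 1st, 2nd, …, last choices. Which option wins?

Chen

Borda scores:
  Chen: 3·1 + 8·0 + 10·2 + 7·1 + 12·2 = 54
  Gus: 3·0 + 8·2 + 10·1 + 7·2 + 12·0 = 40
  Hira: 3·2 + 8·1 + 10·0 + 7·0 + 12·1 = 26
Chen has the highest total.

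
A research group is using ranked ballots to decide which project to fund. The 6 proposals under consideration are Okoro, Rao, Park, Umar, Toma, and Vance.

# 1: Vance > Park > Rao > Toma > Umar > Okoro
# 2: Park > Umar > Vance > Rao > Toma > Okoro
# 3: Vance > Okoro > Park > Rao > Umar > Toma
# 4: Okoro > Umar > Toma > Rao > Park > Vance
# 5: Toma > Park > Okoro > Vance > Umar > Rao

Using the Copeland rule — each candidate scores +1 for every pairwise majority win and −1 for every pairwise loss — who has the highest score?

Pairwise results:
  Okoro vs Rao: Okoro wins 3–2.
  Okoro vs Park: Park wins 3–2.
  Okoro vs Umar: Okoro wins 3–2.
  Okoro vs Toma: Toma wins 3–2.
  Okoro vs Vance: Vance wins 3–2.
  Rao vs Park: Park wins 4–1.
  Rao vs Umar: Umar wins 3–2.
  Rao vs Toma: Rao wins 3–2.
  Rao vs Vance: Vance wins 4–1.
  Park vs Umar: Park wins 4–1.
  Park vs Toma: Park wins 3–2.
  Park vs Vance: Park wins 3–2.
  Umar vs Toma: Umar wins 3–2.
  Umar vs Vance: Vance wins 3–2.
  Toma vs Vance: Vance wins 3–2.
Copeland scores (wins − losses):
  Okoro: 2 − 3 = -1
  Rao: 1 − 4 = -3
  Park: 5 − 0 = 5
  Umar: 2 − 3 = -1
  Toma: 1 − 4 = -3
  Vance: 4 − 1 = 3
Park has the best Copeland score.

Park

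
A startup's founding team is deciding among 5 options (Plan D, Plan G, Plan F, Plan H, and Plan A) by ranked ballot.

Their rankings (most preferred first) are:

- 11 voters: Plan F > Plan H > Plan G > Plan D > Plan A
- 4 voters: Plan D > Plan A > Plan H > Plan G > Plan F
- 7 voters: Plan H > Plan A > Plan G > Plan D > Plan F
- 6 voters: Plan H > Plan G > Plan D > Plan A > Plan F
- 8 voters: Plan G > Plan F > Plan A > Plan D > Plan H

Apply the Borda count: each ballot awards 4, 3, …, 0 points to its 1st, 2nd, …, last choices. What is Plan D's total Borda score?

54

Borda scores:
  Plan D: 11·1 + 4·4 + 7·1 + 6·2 + 8·1 = 54
  Plan G: 11·2 + 4·1 + 7·2 + 6·3 + 8·4 = 90
  Plan F: 11·4 + 4·0 + 7·0 + 6·0 + 8·3 = 68
  Plan H: 11·3 + 4·2 + 7·4 + 6·4 + 8·0 = 93
  Plan A: 11·0 + 4·3 + 7·3 + 6·1 + 8·2 = 55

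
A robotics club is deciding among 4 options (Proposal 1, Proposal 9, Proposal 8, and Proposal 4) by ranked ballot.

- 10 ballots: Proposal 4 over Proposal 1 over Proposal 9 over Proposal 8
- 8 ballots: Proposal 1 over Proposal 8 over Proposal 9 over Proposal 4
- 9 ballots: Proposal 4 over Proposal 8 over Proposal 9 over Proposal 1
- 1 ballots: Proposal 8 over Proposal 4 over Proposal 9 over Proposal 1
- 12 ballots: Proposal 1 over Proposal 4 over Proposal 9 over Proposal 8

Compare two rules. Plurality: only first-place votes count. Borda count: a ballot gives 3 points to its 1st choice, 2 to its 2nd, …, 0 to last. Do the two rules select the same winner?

Plurality first-place counts: Proposal 1 20, Proposal 9 0, Proposal 8 1, Proposal 4 19 → Proposal 1.
Borda totals: Proposal 1 80, Proposal 9 40, Proposal 8 37, Proposal 4 83 → Proposal 4.
The two rules disagree: plurality picks Proposal 1, Borda picks Proposal 4.

No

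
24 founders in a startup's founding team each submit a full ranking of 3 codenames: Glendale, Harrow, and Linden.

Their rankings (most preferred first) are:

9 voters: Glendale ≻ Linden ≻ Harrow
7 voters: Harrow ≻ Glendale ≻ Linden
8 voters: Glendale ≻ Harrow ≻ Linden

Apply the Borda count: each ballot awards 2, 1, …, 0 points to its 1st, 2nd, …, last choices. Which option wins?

Borda scores:
  Glendale: 9·2 + 7·1 + 8·2 = 41
  Harrow: 9·0 + 7·2 + 8·1 = 22
  Linden: 9·1 + 7·0 + 8·0 = 9
Glendale has the highest total.

Glendale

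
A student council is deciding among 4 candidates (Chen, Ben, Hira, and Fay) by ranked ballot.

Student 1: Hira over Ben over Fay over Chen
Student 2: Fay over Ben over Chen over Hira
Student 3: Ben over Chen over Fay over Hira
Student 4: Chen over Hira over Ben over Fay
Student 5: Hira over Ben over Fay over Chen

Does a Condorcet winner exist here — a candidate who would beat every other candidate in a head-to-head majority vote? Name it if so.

Head-to-head results (5 voters total):
Chen vs Ben: Ben wins 4–1.
Chen vs Hira: Chen wins 3–2.
Chen vs Fay: Fay wins 3–2.
Ben vs Hira: Hira wins 3–2.
Ben vs Fay: Ben wins 4–1.
Hira vs Fay: Hira wins 3–2.
No candidate beats all others: Chen beats Hira beats Ben beats Chen, a majority cycle.

No Condorcet winner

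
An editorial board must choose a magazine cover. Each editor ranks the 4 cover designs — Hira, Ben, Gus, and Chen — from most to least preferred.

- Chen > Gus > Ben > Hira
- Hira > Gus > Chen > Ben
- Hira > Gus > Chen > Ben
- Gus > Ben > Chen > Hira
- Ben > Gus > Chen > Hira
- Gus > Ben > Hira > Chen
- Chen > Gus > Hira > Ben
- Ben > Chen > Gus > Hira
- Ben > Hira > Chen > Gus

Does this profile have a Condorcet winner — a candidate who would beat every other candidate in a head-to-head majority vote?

Yes

Head-to-head results (9 voters total):
Hira vs Ben: Ben wins 6–3.
Hira vs Gus: Gus wins 6–3.
Hira vs Chen: Chen wins 5–4.
Ben vs Gus: Gus wins 6–3.
Ben vs Chen: Ben wins 5–4.
Gus vs Chen: Gus wins 5–4.
Gus beats each rival — Hira (6–3), Ben (6–3), Chen (5–4) — so Gus is the Condorcet winner.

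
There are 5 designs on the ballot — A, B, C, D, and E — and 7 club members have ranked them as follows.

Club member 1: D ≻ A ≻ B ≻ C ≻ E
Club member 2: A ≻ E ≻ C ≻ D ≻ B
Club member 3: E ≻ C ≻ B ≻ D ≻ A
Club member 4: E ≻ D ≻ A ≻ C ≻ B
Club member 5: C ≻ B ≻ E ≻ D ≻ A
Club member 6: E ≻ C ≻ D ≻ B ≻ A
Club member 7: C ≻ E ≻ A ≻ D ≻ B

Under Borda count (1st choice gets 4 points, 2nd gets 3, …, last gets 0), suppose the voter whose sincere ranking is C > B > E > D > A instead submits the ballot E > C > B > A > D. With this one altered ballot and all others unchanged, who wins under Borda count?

Borda totals with the altered ballot: A 12, B 7, C 17, D 12, E 22.
The winner is unchanged: still E.

E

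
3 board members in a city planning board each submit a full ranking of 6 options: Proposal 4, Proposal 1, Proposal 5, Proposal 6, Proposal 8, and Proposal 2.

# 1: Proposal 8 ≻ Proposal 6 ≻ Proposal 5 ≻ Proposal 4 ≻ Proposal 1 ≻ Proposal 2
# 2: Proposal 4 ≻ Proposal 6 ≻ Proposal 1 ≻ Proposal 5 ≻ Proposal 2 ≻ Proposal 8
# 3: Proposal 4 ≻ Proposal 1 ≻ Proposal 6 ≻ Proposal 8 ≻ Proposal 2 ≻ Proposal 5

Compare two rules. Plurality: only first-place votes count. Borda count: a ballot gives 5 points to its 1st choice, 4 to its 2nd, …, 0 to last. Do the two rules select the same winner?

Yes

Plurality first-place counts: Proposal 4 2, Proposal 1 0, Proposal 5 0, Proposal 6 0, Proposal 8 1, Proposal 2 0 → Proposal 4.
Borda totals: Proposal 4 12, Proposal 1 8, Proposal 5 5, Proposal 6 11, Proposal 8 7, Proposal 2 2 → Proposal 4.
The two rules agree on Proposal 4.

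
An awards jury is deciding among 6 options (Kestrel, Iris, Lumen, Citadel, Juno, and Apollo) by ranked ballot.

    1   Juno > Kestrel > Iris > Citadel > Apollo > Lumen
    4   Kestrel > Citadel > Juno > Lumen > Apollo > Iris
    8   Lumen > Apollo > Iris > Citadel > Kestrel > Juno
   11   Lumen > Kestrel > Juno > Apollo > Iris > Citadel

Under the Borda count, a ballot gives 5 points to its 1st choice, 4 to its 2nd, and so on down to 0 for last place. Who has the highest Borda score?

Lumen

Borda scores:
  Kestrel: 4 + 4·5 + 8·1 + 11·4 = 76
  Iris: 3 + 4·0 + 8·3 + 11·1 = 38
  Lumen: 0 + 4·2 + 8·5 + 11·5 = 103
  Citadel: 2 + 4·4 + 8·2 + 11·0 = 34
  Juno: 5 + 4·3 + 8·0 + 11·3 = 50
  Apollo: 1 + 4·1 + 8·4 + 11·2 = 59
Lumen has the highest total.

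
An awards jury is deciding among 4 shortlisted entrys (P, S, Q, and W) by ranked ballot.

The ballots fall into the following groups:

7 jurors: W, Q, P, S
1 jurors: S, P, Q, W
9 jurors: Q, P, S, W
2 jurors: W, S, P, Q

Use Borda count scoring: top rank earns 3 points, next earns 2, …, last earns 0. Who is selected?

Borda scores:
  P: 7·1 + 2 + 9·2 + 2·1 = 29
  S: 7·0 + 3 + 9·1 + 2·2 = 16
  Q: 7·2 + 1 + 9·3 + 2·0 = 42
  W: 7·3 + 0 + 9·0 + 2·3 = 27
Q has the highest total.

Q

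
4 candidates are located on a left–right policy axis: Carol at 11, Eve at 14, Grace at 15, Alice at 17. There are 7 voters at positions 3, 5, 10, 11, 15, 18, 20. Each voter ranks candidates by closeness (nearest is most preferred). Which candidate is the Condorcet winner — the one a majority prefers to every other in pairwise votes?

Carol

With single-peaked preferences on a line, the Condorcet winner is the candidate closest to the median voter.
The median voter (position 11) is closest to Carol at 11.
Check: Carol vs Alice — voters closer to Carol: 4 of 7.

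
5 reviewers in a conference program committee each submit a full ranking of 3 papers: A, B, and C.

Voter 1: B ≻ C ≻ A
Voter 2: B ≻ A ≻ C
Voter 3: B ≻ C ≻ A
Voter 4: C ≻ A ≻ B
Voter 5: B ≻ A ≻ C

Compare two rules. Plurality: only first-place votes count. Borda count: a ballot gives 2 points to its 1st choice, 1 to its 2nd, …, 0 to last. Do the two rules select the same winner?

Yes

Plurality first-place counts: A 0, B 4, C 1 → B.
Borda totals: A 3, B 8, C 4 → B.
The two rules agree on B.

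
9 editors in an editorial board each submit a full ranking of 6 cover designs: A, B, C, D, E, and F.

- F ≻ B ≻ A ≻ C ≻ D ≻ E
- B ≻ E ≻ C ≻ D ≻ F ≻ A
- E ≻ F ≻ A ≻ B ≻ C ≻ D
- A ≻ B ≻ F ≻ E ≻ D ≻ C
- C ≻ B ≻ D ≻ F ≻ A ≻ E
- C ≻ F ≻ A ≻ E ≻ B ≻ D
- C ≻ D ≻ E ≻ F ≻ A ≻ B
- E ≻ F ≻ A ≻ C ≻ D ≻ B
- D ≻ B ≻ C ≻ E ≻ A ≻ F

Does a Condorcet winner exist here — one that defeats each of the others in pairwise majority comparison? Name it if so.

None — there is no Condorcet winner

Head-to-head results (9 voters total):
A vs B: A wins 5–4.
A vs C: C wins 5–4.
A vs D: A wins 5–4.
A vs E: E wins 5–4.
A vs F: F wins 7–2.
B vs C: B wins 5–4.
B vs D: B wins 6–3.
B vs E: B wins 5–4.
B vs F: F wins 5–4.
C vs D: C wins 7–2.
C vs E: C wins 5–4.
C vs F: C wins 5–4.
D vs E: E wins 5–4.
D vs F: F wins 5–4.
E vs F: E wins 5–4.
No candidate beats all others: A beats B beats C beats A, a majority cycle.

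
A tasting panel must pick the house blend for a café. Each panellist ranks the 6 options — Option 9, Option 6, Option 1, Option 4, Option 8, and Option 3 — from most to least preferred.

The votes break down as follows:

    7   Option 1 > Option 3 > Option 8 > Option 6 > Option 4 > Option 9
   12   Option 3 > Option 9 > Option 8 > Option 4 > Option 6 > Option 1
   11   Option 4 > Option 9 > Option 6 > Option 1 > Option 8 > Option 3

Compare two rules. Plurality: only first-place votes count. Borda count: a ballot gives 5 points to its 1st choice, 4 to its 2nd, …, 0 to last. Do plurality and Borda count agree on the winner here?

Plurality first-place counts: Option 9 0, Option 6 0, Option 1 7, Option 4 11, Option 8 0, Option 3 12 → Option 3.
Borda totals: Option 9 92, Option 6 59, Option 1 57, Option 4 86, Option 8 68, Option 3 88 → Option 9.
The two rules disagree: plurality picks Option 3, Borda picks Option 9.

No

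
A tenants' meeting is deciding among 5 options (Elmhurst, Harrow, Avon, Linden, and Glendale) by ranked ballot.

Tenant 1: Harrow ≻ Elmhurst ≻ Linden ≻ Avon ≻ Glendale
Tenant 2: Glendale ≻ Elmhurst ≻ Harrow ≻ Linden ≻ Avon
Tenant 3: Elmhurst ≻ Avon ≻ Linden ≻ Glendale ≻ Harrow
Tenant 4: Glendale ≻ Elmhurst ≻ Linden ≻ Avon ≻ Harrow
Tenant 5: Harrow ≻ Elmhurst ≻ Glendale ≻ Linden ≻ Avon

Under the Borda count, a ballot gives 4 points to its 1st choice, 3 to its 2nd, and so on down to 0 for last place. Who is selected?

Borda scores:
  Elmhurst: 3 + 3 + 4 + 3 + 3 = 16
  Harrow: 4 + 2 + 0 + 0 + 4 = 10
  Avon: 1 + 0 + 3 + 1 + 0 = 5
  Linden: 2 + 1 + 2 + 2 + 1 = 8
  Glendale: 0 + 4 + 1 + 4 + 2 = 11
Elmhurst has the highest total.

Elmhurst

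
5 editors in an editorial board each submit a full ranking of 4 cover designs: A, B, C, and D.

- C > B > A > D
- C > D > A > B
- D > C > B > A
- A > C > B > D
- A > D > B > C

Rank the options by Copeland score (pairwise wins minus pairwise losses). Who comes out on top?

Pairwise results:
  A vs B: A wins 3–2.
  A vs C: C wins 3–2.
  A vs D: A wins 3–2.
  B vs C: C wins 4–1.
  B vs D: D wins 3–2.
  C vs D: C wins 3–2.
Copeland scores (wins − losses):
  A: 2 − 1 = 1
  B: 0 − 3 = -3
  C: 3 − 0 = 3
  D: 1 − 2 = -1
C has the best Copeland score.

C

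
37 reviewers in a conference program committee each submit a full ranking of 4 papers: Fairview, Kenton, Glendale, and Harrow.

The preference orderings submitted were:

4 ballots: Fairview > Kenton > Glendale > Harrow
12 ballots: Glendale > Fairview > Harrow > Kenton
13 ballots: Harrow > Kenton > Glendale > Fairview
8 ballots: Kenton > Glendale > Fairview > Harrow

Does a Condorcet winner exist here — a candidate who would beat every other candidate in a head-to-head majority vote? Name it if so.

Head-to-head results (37 voters total):
Fairview vs Kenton: Kenton wins 21–16.
Fairview vs Glendale: Glendale wins 33–4.
Fairview vs Harrow: Fairview wins 24–13.
Kenton vs Glendale: Kenton wins 25–12.
Kenton vs Harrow: Harrow wins 25–12.
Glendale vs Harrow: Glendale wins 24–13.
No candidate beats all others: Fairview beats Harrow beats Kenton beats Fairview, a majority cycle.

There is no Condorcet winner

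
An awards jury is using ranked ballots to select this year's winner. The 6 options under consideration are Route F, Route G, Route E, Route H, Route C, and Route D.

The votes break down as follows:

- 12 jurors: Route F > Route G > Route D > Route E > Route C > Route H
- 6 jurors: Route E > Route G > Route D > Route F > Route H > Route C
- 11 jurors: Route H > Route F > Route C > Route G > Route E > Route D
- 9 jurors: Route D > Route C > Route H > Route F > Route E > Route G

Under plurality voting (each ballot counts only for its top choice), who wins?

First-place vote totals:
  Route F: 12
  Route G: 0
  Route E: 6
  Route H: 11
  Route C: 0
  Route D: 9
Route F has the most first-place votes.

Route F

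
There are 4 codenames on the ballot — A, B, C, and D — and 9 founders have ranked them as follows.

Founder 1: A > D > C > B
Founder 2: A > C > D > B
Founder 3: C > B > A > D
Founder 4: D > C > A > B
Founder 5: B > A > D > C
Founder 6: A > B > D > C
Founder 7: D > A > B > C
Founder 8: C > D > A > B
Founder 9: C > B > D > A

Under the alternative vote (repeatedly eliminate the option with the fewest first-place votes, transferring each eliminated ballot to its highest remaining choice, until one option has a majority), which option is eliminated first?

Round 1: A 3, C 3, D 2, B 1. B has the fewest and is eliminated.
Round 2: A 4, C 3, D 2. D has the fewest and is eliminated.
Round 3: A 5, C 4. A has a majority.

B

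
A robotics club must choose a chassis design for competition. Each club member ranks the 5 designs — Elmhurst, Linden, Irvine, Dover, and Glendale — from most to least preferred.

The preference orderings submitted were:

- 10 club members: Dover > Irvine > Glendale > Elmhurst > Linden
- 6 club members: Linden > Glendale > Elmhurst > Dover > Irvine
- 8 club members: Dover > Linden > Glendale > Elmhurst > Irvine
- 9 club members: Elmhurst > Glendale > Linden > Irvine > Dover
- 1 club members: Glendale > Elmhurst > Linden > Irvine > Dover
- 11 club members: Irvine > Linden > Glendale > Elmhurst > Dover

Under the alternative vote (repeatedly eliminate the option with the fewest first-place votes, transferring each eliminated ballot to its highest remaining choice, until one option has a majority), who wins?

Elmhurst

Round 1: Dover 18, Irvine 11, Elmhurst 9, Linden 6, Glendale 1. Glendale has the fewest and is eliminated.
Round 2: Dover 18, Irvine 11, Elmhurst 10, Linden 6. Linden has the fewest and is eliminated.
Round 3: Dover 18, Elmhurst 16, Irvine 11. Irvine has the fewest and is eliminated.
Round 4: Elmhurst 27, Dover 18. Elmhurst has a majority.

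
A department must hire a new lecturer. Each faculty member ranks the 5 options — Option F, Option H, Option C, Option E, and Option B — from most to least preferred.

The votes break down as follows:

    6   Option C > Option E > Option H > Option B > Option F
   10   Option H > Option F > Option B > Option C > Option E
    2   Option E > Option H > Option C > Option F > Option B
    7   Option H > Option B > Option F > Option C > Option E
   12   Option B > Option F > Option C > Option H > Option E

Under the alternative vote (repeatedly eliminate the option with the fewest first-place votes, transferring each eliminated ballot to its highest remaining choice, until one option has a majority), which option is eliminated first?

Option F

Round 1: Option H 17, Option B 12, Option C 6, Option E 2, Option F 0. Option F has the fewest and is eliminated.
Round 2: Option H 17, Option B 12, Option C 6, Option E 2. Option E has the fewest and is eliminated.
Round 3: Option H 19, Option B 12, Option C 6. Option H has a majority.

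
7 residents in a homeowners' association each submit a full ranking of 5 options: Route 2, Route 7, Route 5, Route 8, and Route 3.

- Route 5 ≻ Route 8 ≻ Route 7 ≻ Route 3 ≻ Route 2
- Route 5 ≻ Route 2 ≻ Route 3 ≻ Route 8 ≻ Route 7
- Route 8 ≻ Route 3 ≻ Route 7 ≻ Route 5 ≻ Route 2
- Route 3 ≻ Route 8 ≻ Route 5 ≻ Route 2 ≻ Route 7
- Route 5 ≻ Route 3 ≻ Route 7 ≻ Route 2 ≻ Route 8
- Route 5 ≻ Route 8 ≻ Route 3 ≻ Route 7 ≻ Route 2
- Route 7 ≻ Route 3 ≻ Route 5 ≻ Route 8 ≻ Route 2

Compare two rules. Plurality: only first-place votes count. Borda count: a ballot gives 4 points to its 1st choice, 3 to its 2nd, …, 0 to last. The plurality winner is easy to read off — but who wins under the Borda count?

Route 5

Plurality first-place counts: Route 2 0, Route 7 1, Route 5 4, Route 8 1, Route 3 1 → Route 5.
Borda totals: Route 2 5, Route 7 11, Route 5 21, Route 8 15, Route 3 18 → Route 5.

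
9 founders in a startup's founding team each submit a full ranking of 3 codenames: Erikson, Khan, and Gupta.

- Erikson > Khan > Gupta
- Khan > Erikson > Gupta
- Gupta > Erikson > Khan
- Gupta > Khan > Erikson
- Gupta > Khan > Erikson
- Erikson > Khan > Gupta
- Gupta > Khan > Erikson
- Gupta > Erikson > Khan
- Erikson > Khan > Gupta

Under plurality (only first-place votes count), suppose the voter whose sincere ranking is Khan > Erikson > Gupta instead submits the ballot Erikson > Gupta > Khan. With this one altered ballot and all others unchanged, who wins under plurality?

First-place totals with the altered ballot: Erikson 4, Khan 0, Gupta 5.
The winner is unchanged: still Gupta.

Gupta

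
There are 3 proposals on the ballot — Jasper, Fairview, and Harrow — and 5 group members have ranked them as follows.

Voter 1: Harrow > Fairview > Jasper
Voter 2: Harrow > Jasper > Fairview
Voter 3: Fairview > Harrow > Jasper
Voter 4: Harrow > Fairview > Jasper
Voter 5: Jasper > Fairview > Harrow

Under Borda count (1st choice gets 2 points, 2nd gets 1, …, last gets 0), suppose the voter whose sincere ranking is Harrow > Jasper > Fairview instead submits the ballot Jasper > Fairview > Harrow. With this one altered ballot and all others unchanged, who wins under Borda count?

Fairview

Borda totals with the altered ballot: Jasper 4, Fairview 6, Harrow 5.
The switch changes the winner from Harrow to Fairview.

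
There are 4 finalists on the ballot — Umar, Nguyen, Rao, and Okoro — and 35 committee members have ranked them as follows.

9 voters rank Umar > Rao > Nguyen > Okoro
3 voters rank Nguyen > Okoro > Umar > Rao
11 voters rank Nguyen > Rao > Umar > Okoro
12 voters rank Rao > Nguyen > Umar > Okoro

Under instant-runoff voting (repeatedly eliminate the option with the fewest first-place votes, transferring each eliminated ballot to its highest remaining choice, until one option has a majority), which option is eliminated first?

Round 1: Nguyen 14, Rao 12, Umar 9, Okoro 0. Okoro has the fewest and is eliminated.
Round 2: Nguyen 14, Rao 12, Umar 9. Umar has the fewest and is eliminated.
Round 3: Rao 21, Nguyen 14. Rao has a majority.

Okoro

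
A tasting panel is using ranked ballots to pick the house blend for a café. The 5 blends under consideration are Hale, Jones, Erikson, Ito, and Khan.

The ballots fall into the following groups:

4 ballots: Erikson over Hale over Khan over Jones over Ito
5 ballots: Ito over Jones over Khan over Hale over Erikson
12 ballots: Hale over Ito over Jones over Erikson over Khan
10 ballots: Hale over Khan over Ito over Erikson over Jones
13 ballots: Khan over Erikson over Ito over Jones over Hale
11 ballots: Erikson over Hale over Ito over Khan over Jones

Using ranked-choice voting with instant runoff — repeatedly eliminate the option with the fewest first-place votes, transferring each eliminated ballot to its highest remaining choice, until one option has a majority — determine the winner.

Hale

Round 1: Hale 22, Erikson 15, Khan 13, Ito 5, Jones 0. Jones has the fewest and is eliminated.
Round 2: Hale 22, Erikson 15, Khan 13, Ito 5. Ito has the fewest and is eliminated.
Round 3: Hale 22, Khan 18, Erikson 15. Erikson has the fewest and is eliminated.
Round 4: Hale 37, Khan 18. Hale has a majority.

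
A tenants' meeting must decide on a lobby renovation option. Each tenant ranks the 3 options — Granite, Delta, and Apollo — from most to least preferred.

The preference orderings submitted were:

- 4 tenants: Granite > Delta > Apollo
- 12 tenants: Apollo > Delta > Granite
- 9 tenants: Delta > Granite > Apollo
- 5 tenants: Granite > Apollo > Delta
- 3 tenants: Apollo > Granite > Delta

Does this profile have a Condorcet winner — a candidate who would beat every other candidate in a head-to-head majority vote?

No

Head-to-head results (33 voters total):
Granite vs Delta: Delta wins 21–12.
Granite vs Apollo: Granite wins 18–15.
Delta vs Apollo: Apollo wins 20–13.
No candidate beats all others: Granite beats Apollo beats Delta beats Granite, a majority cycle.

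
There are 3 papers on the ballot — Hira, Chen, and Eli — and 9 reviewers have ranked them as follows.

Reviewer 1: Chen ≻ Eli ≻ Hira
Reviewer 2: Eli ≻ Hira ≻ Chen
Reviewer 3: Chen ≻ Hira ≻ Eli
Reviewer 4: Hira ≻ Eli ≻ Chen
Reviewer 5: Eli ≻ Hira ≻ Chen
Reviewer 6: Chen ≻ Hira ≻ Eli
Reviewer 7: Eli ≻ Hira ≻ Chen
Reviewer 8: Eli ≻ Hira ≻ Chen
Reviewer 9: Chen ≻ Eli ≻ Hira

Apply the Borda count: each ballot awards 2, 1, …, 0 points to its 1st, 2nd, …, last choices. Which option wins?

Eli

Borda scores:
  Hira: 0 + 1 + 1 + 2 + 1 + 1 + 1 + 1 + 0 = 8
  Chen: 2 + 0 + 2 + 0 + 0 + 2 + 0 + 0 + 2 = 8
  Eli: 1 + 2 + 0 + 1 + 2 + 0 + 2 + 2 + 1 = 11
Eli has the highest total.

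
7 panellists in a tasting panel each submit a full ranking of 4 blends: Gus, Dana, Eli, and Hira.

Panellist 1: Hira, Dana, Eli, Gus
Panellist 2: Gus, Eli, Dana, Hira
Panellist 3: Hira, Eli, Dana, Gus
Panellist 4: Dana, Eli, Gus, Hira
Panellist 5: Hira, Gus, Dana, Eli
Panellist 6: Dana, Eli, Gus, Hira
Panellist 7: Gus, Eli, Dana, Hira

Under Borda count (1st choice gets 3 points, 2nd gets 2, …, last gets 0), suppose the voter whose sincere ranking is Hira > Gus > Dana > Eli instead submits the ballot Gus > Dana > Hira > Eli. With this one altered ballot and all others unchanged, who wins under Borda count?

Dana

Borda totals with the altered ballot: Gus 11, Dana 13, Eli 11, Hira 7.
The winner is unchanged: still Dana.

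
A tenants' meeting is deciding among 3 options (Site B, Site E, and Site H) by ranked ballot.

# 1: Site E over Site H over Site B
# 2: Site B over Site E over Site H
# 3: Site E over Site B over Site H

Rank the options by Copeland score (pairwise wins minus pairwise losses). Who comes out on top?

Pairwise results:
  Site B vs Site E: Site E wins 2–1.
  Site B vs Site H: Site B wins 2–1.
  Site E vs Site H: Site E wins 3–0.
Copeland scores (wins − losses):
  Site B: 1 − 1 = 0
  Site E: 2 − 0 = 2
  Site H: 0 − 2 = -2
Site E has the best Copeland score.

Site E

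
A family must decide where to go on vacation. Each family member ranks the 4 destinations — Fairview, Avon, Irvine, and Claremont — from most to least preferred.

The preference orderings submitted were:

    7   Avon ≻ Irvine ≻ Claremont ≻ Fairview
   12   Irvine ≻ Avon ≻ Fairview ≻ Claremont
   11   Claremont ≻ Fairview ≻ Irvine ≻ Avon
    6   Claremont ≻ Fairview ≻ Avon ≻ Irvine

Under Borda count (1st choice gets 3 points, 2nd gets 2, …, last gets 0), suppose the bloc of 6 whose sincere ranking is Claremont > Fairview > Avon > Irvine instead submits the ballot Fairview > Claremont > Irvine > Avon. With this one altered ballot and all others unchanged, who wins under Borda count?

Borda totals with the altered ballot: Fairview 52, Avon 45, Irvine 67, Claremont 52.
The winner is unchanged: still Irvine.

Irvine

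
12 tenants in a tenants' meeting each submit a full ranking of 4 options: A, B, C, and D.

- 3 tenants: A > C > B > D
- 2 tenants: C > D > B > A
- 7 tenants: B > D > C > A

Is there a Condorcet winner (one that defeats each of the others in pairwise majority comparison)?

Yes

Head-to-head results (12 voters total):
A vs B: B wins 9–3.
A vs C: C wins 9–3.
A vs D: D wins 9–3.
B vs C: B wins 7–5.
B vs D: B wins 10–2.
C vs D: D wins 7–5.
B beats each rival — A (9–3), C (7–5), D (10–2) — so B is the Condorcet winner.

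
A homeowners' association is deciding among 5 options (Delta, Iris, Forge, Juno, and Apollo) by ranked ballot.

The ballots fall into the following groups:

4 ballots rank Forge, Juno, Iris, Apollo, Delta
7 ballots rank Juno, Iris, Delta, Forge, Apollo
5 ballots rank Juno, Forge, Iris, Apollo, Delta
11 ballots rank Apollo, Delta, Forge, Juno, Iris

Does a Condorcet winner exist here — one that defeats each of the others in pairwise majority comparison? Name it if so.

Head-to-head results (27 voters total):
Delta vs Iris: Iris wins 16–11.
Delta vs Forge: Delta wins 18–9.
Delta vs Juno: Juno wins 16–11.
Delta vs Apollo: Apollo wins 20–7.
Iris vs Forge: Forge wins 20–7.
Iris vs Juno: Juno wins 27–0.
Iris vs Apollo: Iris wins 16–11.
Forge vs Juno: Forge wins 15–12.
Forge vs Apollo: Forge wins 16–11.
Juno vs Apollo: Juno wins 16–11.
No candidate beats all others: Delta beats Forge beats Iris beats Delta, a majority cycle.

There is no Condorcet winner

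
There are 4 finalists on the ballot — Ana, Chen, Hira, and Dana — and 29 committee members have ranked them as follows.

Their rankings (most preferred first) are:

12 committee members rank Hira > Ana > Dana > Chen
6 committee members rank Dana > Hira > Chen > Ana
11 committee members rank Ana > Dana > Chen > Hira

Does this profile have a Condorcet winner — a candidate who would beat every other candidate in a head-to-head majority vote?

Head-to-head results (29 voters total):
Ana vs Chen: Ana wins 23–6.
Ana vs Hira: Hira wins 18–11.
Ana vs Dana: Ana wins 23–6.
Chen vs Hira: Hira wins 18–11.
Chen vs Dana: Dana wins 29–0.
Hira vs Dana: Dana wins 17–12.
No candidate beats all others: Ana beats Dana beats Hira beats Ana, a majority cycle.

No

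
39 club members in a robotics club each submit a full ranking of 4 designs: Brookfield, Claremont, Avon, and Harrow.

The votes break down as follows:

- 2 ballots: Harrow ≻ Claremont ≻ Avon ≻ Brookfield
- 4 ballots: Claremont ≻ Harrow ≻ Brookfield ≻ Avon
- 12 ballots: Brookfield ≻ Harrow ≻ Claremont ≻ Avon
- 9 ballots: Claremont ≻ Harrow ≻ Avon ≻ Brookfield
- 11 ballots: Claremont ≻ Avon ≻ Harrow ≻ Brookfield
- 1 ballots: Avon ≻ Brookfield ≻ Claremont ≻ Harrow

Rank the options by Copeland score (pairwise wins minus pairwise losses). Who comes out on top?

Pairwise results:
  Brookfield vs Claremont: Claremont wins 26–13.
  Brookfield vs Avon: Avon wins 23–16.
  Brookfield vs Harrow: Harrow wins 26–13.
  Claremont vs Avon: Claremont wins 38–1.
  Claremont vs Harrow: Claremont wins 25–14.
  Avon vs Harrow: Harrow wins 27–12.
Copeland scores (wins − losses):
  Brookfield: 0 − 3 = -3
  Claremont: 3 − 0 = 3
  Avon: 1 − 2 = -1
  Harrow: 2 − 1 = 1
Claremont has the best Copeland score.

Claremont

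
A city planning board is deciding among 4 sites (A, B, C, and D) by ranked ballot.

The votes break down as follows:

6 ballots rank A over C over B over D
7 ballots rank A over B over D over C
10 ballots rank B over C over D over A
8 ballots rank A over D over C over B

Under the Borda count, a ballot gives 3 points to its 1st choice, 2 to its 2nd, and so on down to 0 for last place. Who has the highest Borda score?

Borda scores:
  A: 6·3 + 7·3 + 10·0 + 8·3 = 63
  B: 6·1 + 7·2 + 10·3 + 8·0 = 50
  C: 6·2 + 7·0 + 10·2 + 8·1 = 40
  D: 6·0 + 7·1 + 10·1 + 8·2 = 33
A has the highest total.

A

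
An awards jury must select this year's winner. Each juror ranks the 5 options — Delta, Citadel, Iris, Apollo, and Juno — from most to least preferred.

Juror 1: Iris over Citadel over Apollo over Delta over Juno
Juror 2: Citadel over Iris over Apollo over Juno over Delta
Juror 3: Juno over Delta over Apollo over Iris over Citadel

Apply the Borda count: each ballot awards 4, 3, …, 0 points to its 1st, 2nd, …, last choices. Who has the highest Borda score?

Iris

Borda scores:
  Delta: 1 + 0 + 3 = 4
  Citadel: 3 + 4 + 0 = 7
  Iris: 4 + 3 + 1 = 8
  Apollo: 2 + 2 + 2 = 6
  Juno: 0 + 1 + 4 = 5
Iris has the highest total.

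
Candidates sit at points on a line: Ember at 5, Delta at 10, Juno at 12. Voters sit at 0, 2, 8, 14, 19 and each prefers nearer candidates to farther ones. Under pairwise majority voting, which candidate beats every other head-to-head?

Delta

With single-peaked preferences on a line, the Condorcet winner is the candidate closest to the median voter.
The median voter (position 8) is closest to Delta at 10.
Check: Delta vs Ember — voters closer to Delta: 3 of 5.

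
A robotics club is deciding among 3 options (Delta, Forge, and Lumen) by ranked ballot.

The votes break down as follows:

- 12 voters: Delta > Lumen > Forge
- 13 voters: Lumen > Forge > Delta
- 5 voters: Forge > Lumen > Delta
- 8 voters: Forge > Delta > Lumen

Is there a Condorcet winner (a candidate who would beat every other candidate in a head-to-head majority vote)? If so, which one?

None — there is no Condorcet winner

Head-to-head results (38 voters total):
Delta vs Forge: Forge wins 26–12.
Delta vs Lumen: Delta wins 20–18.
Forge vs Lumen: Lumen wins 25–13.
No candidate beats all others: Delta beats Lumen beats Forge beats Delta, a majority cycle.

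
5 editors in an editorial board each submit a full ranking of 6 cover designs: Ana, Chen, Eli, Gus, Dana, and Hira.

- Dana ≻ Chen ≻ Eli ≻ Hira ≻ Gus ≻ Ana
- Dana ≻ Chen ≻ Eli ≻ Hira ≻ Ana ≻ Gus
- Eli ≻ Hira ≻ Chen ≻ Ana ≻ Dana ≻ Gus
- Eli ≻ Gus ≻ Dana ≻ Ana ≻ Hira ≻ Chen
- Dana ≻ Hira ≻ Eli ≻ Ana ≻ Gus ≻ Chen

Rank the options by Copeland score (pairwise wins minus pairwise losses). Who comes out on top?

Pairwise results:
  Ana vs Chen: Chen wins 3–2.
  Ana vs Eli: Eli wins 5–0.
  Ana vs Gus: Ana wins 3–2.
  Ana vs Dana: Dana wins 4–1.
  Ana vs Hira: Hira wins 4–1.
  Chen vs Eli: Eli wins 3–2.
  Chen vs Gus: Chen wins 3–2.
  Chen vs Dana: Dana wins 4–1.
  Chen vs Hira: Hira wins 3–2.
  Eli vs Gus: Eli wins 5–0.
  Eli vs Dana: Dana wins 3–2.
  Eli vs Hira: Eli wins 4–1.
  Gus vs Dana: Dana wins 4–1.
  Gus vs Hira: Hira wins 4–1.
  Dana vs Hira: Dana wins 4–1.
Copeland scores (wins − losses):
  Ana: 1 − 4 = -3
  Chen: 2 − 3 = -1
  Eli: 4 − 1 = 3
  Gus: 0 − 5 = -5
  Dana: 5 − 0 = 5
  Hira: 3 − 2 = 1
Dana has the best Copeland score.

Dana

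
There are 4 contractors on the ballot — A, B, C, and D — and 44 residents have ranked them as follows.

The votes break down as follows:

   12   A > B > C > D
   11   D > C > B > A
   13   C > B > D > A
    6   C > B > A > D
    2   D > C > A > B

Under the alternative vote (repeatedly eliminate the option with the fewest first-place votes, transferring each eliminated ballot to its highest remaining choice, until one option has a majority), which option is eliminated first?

Round 1: C 19, D 13, A 12, B 0. B has the fewest and is eliminated.
Round 2: C 19, D 13, A 12. A has the fewest and is eliminated.
Round 3: C 31, D 13. C has a majority.

B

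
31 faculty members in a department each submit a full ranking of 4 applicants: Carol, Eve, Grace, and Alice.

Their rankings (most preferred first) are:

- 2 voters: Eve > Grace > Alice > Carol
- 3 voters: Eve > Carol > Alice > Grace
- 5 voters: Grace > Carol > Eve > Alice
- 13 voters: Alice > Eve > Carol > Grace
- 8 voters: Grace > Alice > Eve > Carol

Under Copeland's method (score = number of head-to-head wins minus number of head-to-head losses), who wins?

Alice

Pairwise results:
  Carol vs Eve: Eve wins 26–5.
  Carol vs Grace: Carol wins 16–15.
  Carol vs Alice: Alice wins 23–8.
  Eve vs Grace: Eve wins 18–13.
  Eve vs Alice: Alice wins 21–10.
  Grace vs Alice: Alice wins 16–15.
Copeland scores (wins − losses):
  Carol: 1 − 2 = -1
  Eve: 2 − 1 = 1
  Grace: 0 − 3 = -3
  Alice: 3 − 0 = 3
Alice has the best Copeland score.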